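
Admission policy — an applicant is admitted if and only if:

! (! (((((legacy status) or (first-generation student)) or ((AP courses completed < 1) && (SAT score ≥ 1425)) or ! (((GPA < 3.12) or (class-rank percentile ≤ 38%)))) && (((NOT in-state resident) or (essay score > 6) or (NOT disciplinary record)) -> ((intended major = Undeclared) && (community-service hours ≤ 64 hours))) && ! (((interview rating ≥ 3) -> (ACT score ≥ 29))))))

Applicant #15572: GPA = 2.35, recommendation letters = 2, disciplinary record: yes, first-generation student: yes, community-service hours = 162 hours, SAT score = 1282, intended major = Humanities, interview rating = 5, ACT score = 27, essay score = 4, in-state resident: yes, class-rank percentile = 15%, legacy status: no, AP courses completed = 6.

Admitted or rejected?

Admitted

Atomic conditions:
  legacy status: no → false
  first-generation student: yes → true
  AP courses completed < 1: 6 < 1 is false
  SAT score ≥ 1425: 1282 ≥ 1425 is false
  GPA < 3.12: 2.35 < 3.12 is true
  class-rank percentile ≤ 38%: 15 ≤ 38 is true
  NOT in-state resident: yes → false
  essay score > 6: 4 > 6 is false
  NOT disciplinary record: yes → false
  intended major = Undeclared: Humanities == Undeclared is false
  community-service hours ≤ 64 hours: 162 ≤ 64 is false
  interview rating ≥ 3: 5 ≥ 3 is true
  ACT score ≥ 29: 27 ≥ 29 is false
Combine:
[1.1.1.1] false OR true = true
[1.1.1.2] false AND false = false
[1.1.1.3.1] true OR true = true
[1.1.1.3] NOT true = false
[1.1.1] true OR false OR false = true
[1.1.2.1] false OR false OR false = false
[1.1.2.2] false AND false = false
[1.1.2] false → false (antecedent false ⇒ implication holds) = true
[1.1.3.1] true → false = false
[1.1.3] NOT false = true
[1.1] true AND true AND true = true
[1] NOT true = false
[root] NOT false = true
Overall: true → admitted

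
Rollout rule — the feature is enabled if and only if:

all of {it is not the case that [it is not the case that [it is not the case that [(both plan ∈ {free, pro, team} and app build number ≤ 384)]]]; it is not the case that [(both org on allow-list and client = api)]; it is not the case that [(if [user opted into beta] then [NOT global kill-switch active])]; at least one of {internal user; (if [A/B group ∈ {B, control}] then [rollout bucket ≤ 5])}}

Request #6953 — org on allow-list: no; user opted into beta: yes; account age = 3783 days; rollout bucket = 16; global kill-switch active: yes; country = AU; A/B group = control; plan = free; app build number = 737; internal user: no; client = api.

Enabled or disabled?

Disabled

Atomic conditions:
  plan ∈ {free, pro, team}: free is in the set → true
  app build number ≤ 384: 737 ≤ 384 is false
  org on allow-list: no → false
  client = api: api == api is true
  user opted into beta: yes → true
  NOT global kill-switch active: yes → false
  internal user: no → false
  A/B group ∈ {B, control}: control is in the set → true
  rollout bucket ≤ 5: 16 ≤ 5 is false
Combine:
[1.1.1.1] true AND false = false
[1.1.1] NOT false = true
[1.1] NOT true = false
[1] NOT false = true
[2.1] false AND true = false
[2] NOT false = true
[3.1] true → false = false
[3] NOT false = true
[4.2] true → false = false
[4] false OR false = false
[root] true AND true AND true AND false = false
Overall: false → disabled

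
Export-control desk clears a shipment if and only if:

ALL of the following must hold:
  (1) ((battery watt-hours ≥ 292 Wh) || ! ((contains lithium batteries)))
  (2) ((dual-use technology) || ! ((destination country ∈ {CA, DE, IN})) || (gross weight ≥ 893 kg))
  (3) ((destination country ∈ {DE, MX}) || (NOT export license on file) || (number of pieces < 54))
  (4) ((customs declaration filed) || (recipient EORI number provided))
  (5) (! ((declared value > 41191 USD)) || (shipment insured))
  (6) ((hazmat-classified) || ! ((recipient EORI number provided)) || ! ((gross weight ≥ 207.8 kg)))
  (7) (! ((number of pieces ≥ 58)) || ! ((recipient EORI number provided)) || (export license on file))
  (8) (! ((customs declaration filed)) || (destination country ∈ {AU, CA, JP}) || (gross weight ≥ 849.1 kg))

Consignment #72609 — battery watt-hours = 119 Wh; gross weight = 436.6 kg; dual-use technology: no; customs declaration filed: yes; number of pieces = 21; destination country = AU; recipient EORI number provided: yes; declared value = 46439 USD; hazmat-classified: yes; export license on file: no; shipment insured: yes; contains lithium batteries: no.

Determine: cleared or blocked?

Atomic conditions:
  battery watt-hours ≥ 292 Wh: 119 ≥ 292 is false
  contains lithium batteries: no → false
  dual-use technology: no → false
  destination country ∈ {CA, DE, IN}: AU is not in the set → false
  gross weight ≥ 893 kg: 436.6 ≥ 893 is false
  destination country ∈ {DE, MX}: AU is not in the set → false
  NOT export license on file: no → true
  number of pieces < 54: 21 < 54 is true
  customs declaration filed: yes → true
  recipient EORI number provided: yes → true
  declared value > 41191 USD: 46439 > 41191 is true
  shipment insured: yes → true
  hazmat-classified: yes → true
  gross weight ≥ 207.8 kg: 436.6 ≥ 207.8 is true
  number of pieces ≥ 58: 21 ≥ 58 is false
  export license on file: no → false
  destination country ∈ {AU, CA, JP}: AU is in the set → true
  gross weight ≥ 849.1 kg: 436.6 ≥ 849.1 is false
Combine:
[1.2] NOT false = true
[1] false OR true = true
[2.2] NOT false = true
[2] false OR true OR false = true
[3] false OR true OR true = true
[4] true OR true = true
[5.1] NOT true = false
[5] false OR true = true
[6.2] NOT true = false
[6.3] NOT true = false
[6] true OR false OR false = true
[7.1] NOT false = true
[7.2] NOT true = false
[7] true OR false OR false = true
[8.1] NOT true = false
[8] false OR true OR false = true
[root] true AND true AND true AND true AND true AND true AND true AND true = true
Overall: true → cleared

Cleared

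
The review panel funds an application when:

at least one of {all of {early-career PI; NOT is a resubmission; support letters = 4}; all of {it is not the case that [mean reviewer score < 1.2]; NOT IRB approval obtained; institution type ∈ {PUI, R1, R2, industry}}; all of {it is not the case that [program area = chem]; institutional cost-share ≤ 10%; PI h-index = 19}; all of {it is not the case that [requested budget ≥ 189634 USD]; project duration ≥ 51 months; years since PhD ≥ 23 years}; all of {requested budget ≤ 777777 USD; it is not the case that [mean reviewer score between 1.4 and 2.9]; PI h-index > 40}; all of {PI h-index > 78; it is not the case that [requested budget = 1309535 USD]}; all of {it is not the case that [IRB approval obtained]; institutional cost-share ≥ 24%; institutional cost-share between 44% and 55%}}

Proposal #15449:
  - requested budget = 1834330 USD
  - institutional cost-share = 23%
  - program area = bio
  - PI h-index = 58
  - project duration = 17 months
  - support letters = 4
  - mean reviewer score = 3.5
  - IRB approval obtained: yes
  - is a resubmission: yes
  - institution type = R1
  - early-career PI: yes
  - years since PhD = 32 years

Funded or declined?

Atomic conditions:
  early-career PI: yes → true
  NOT is a resubmission: yes → false
  support letters = 4: 4 == 4 is true
  mean reviewer score < 1.2: 3.5 < 1.2 is false
  NOT IRB approval obtained: yes → false
  institution type ∈ {PUI, R1, R2, industry}: R1 is in the set → true
  program area = chem: bio == chem is false
  institutional cost-share ≤ 10%: 23 ≤ 10 is false
  PI h-index = 19: 58 == 19 is false
  requested budget ≥ 189634 USD: 1834330 ≥ 189634 is true
  project duration ≥ 51 months: 17 ≥ 51 is false
  years since PhD ≥ 23 years: 32 ≥ 23 is true
  requested budget ≤ 777777 USD: 1834330 ≤ 777777 is false
  mean reviewer score between 1.4 and 2.9: 3.5 in [1.4, 2.9] is false
  PI h-index > 40: 58 > 40 is true
  PI h-index > 78: 58 > 78 is false
  requested budget = 1309535 USD: 1834330 == 1309535 is false
  IRB approval obtained: yes → true
  institutional cost-share ≥ 24%: 23 ≥ 24 is false
  institutional cost-share between 44% and 55%: 23 in [44, 55] is false
Combine:
[1] true AND false AND true = false
[2.1] NOT false = true
[2] true AND false AND true = false
[3.1] NOT false = true
[3] true AND false AND false = false
[4.1] NOT true = false
[4] false AND false AND true = false
[5.2] NOT false = true
[5] false AND true AND true = false
[6.2] NOT false = true
[6] false AND true = false
[7.1] NOT true = false
[7] false AND false AND false = false
[root] false OR false OR false OR false OR false OR false OR false = false
Overall: false → declined

Declined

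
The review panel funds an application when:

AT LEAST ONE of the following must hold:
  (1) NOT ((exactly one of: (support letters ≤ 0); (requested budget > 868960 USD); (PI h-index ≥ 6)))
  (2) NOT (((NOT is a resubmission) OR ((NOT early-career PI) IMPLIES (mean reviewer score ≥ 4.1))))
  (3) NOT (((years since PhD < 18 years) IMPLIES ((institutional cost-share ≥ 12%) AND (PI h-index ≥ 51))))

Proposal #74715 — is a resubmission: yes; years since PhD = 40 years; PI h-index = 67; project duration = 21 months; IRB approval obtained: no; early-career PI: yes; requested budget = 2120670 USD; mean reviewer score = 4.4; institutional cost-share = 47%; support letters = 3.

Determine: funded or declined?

Atomic conditions:
  support letters ≤ 0: 3 ≤ 0 is false
  requested budget > 868960 USD: 2120670 > 868960 is true
  PI h-index ≥ 6: 67 ≥ 6 is true
  NOT is a resubmission: yes → false
  NOT early-career PI: yes → false
  mean reviewer score ≥ 4.1: 4.4 ≥ 4.1 is true
  years since PhD < 18 years: 40 < 18 is false
  institutional cost-share ≥ 12%: 47 ≥ 12 is true
  PI h-index ≥ 51: 67 ≥ 51 is true
Combine:
[1.1] exactly-one(false, true, true) = false
[1] NOT false = true
[2.1.2] false → true (antecedent false ⇒ implication holds) = true
[2.1] false OR true = true
[2] NOT true = false
[3.1.2] true AND true = true
[3.1] false → true (antecedent false ⇒ implication holds) = true
[3] NOT true = false
[root] true OR false OR false = true
Overall: true → funded

Funded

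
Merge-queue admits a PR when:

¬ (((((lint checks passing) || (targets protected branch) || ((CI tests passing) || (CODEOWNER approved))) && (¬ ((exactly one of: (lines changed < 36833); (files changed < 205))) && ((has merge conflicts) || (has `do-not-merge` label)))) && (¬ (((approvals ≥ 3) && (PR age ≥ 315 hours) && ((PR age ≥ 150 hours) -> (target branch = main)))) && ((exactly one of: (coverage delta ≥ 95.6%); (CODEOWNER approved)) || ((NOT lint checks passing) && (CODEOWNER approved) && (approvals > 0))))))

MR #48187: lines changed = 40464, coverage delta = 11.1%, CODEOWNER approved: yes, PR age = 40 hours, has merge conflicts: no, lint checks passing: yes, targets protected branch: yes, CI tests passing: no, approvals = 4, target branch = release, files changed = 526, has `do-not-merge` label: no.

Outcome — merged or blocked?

Atomic conditions:
  lint checks passing: yes → true
  targets protected branch: yes → true
  CI tests passing: no → false
  CODEOWNER approved: yes → true
  lines changed < 36833: 40464 < 36833 is false
  files changed < 205: 526 < 205 is false
  has merge conflicts: no → false
  has `do-not-merge` label: no → false
  approvals ≥ 3: 4 ≥ 3 is true
  PR age ≥ 315 hours: 40 ≥ 315 is false
  PR age ≥ 150 hours: 40 ≥ 150 is false
  target branch = main: release == main is false
  coverage delta ≥ 95.6%: 11.1 ≥ 95.6 is false
  NOT lint checks passing: yes → false
  approvals > 0: 4 > 0 is true
Combine:
[1.1.1.3] false OR true = true
[1.1.1] true OR true OR true = true
[1.1.2.1.1] exactly-one(false, false) = false
[1.1.2.1] NOT false = true
[1.1.2.2] false OR false = false
[1.1.2] true AND false = false
[1.1] true AND false = false
[1.2.1.1.3] false → false (antecedent false ⇒ implication holds) = true
[1.2.1.1] true AND false AND true = false
[1.2.1] NOT false = true
[1.2.2.1] exactly-one(false, true) = true
[1.2.2.2] false AND true AND true = false
[1.2.2] true OR false = true
[1.2] true AND true = true
[1] false AND true = false
[root] NOT false = true
Overall: true → merged

Merged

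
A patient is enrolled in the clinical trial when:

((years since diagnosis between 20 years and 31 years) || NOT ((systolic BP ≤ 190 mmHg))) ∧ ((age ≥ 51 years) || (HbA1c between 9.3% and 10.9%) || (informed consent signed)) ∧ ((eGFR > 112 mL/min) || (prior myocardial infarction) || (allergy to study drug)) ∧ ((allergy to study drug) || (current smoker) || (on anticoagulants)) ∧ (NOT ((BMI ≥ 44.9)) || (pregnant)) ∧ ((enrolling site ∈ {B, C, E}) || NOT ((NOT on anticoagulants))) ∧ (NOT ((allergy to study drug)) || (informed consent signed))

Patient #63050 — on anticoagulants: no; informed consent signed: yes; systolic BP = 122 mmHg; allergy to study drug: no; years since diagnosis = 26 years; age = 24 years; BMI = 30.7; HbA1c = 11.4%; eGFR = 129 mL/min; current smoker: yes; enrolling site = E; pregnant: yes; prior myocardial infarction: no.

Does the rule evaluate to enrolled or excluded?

Atomic conditions:
  years since diagnosis between 20 years and 31 years: 26 in [20, 31] is true
  systolic BP ≤ 190 mmHg: 122 ≤ 190 is true
  age ≥ 51 years: 24 ≥ 51 is false
  HbA1c between 9.3% and 10.9%: 11.4 in [9.3, 10.9] is false
  informed consent signed: yes → true
  eGFR > 112 mL/min: 129 > 112 is true
  prior myocardial infarction: no → false
  allergy to study drug: no → false
  current smoker: yes → true
  on anticoagulants: no → false
  BMI ≥ 44.9: 30.7 ≥ 44.9 is false
  pregnant: yes → true
  enrolling site ∈ {B, C, E}: E is in the set → true
  NOT on anticoagulants: no → true
Combine:
[1.2] NOT true = false
[1] true OR false = true
[2] false OR false OR true = true
[3] true OR false OR false = true
[4] false OR true OR false = true
[5.1] NOT false = true
[5] true OR true = true
[6.2] NOT true = false
[6] true OR false = true
[7.1] NOT false = true
[7] true OR true = true
[root] true AND true AND true AND true AND true AND true AND true = true
Overall: true → enrolled

Enrolled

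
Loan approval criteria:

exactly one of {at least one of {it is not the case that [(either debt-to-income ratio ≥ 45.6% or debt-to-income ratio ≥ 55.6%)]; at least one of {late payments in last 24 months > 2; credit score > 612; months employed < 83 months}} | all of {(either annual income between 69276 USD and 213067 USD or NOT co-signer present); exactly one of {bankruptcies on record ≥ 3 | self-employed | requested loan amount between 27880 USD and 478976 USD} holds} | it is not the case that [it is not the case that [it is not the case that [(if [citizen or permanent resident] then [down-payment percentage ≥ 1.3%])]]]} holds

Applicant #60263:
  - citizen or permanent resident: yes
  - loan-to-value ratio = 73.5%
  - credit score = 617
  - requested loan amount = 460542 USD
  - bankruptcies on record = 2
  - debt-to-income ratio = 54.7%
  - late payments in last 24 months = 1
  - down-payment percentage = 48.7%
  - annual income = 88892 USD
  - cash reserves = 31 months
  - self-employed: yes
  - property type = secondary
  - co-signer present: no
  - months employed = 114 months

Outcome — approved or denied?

Approved

Atomic conditions:
  debt-to-income ratio ≥ 45.6%: 54.7 ≥ 45.6 is true
  debt-to-income ratio ≥ 55.6%: 54.7 ≥ 55.6 is false
  late payments in last 24 months > 2: 1 > 2 is false
  credit score > 612: 617 > 612 is true
  months employed < 83 months: 114 < 83 is false
  annual income between 69276 USD and 213067 USD: 88892 in [69276, 213067] is true
  NOT co-signer present: no → true
  bankruptcies on record ≥ 3: 2 ≥ 3 is false
  self-employed: yes → true
  requested loan amount between 27880 USD and 478976 USD: 460542 in [27880, 478976] is true
  citizen or permanent resident: yes → true
  down-payment percentage ≥ 1.3%: 48.7 ≥ 1.3 is true
Combine:
[1.1.1] true OR false = true
[1.1] NOT true = false
[1.2] false OR true OR false = true
[1] false OR true = true
[2.1] true OR true = true
[2.2] exactly-one(false, true, true) = false
[2] true AND false = false
[3.1.1.1] true → true = true
[3.1.1] NOT true = false
[3.1] NOT false = true
[3] NOT true = false
[root] exactly-one(true, false, false) = true
Overall: true → approved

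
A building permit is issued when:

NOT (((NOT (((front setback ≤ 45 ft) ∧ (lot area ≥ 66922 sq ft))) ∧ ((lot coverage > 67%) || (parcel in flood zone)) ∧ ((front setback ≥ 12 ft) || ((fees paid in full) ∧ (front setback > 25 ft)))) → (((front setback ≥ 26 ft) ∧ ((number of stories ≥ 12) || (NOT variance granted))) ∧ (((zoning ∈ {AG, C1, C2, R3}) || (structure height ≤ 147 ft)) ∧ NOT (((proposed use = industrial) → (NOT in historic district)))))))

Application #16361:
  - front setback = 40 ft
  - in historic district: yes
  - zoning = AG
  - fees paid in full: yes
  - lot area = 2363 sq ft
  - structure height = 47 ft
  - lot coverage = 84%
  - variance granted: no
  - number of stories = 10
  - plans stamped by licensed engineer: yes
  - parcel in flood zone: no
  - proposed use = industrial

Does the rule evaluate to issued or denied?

Denied

Atomic conditions:
  front setback ≤ 45 ft: 40 ≤ 45 is true
  lot area ≥ 66922 sq ft: 2363 ≥ 66922 is false
  lot coverage > 67%: 84 > 67 is true
  parcel in flood zone: no → false
  front setback ≥ 12 ft: 40 ≥ 12 is true
  fees paid in full: yes → true
  front setback > 25 ft: 40 > 25 is true
  front setback ≥ 26 ft: 40 ≥ 26 is true
  number of stories ≥ 12: 10 ≥ 12 is false
  NOT variance granted: no → true
  zoning ∈ {AG, C1, C2, R3}: AG is in the set → true
  structure height ≤ 147 ft: 47 ≤ 147 is true
  proposed use = industrial: industrial == industrial is true
  NOT in historic district: yes → false
Combine:
[1.1.1.1] true AND false = false
[1.1.1] NOT false = true
[1.1.2] true OR false = true
[1.1.3.2] true AND true = true
[1.1.3] true OR true = true
[1.1] true AND true AND true = true
[1.2.1.2] false OR true = true
[1.2.1] true AND true = true
[1.2.2.1] true OR true = true
[1.2.2.2.1] true → false = false
[1.2.2.2] NOT false = true
[1.2.2] true AND true = true
[1.2] true AND true = true
[1] true → true = true
[root] NOT true = false
Overall: false → denied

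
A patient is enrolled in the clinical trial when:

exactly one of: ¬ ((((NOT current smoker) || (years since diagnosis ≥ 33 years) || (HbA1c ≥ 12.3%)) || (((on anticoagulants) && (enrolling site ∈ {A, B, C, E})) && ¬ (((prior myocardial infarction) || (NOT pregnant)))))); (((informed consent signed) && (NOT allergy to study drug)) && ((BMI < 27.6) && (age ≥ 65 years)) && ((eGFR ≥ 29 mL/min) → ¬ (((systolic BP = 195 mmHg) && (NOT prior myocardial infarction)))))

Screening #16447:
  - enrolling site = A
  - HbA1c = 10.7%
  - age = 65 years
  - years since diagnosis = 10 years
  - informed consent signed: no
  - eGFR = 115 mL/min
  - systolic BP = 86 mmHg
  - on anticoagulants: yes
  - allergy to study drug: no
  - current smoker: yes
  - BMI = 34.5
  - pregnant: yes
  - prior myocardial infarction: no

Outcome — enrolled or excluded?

Atomic conditions:
  NOT current smoker: yes → false
  years since diagnosis ≥ 33 years: 10 ≥ 33 is false
  HbA1c ≥ 12.3%: 10.7 ≥ 12.3 is false
  on anticoagulants: yes → true
  enrolling site ∈ {A, B, C, E}: A is in the set → true
  prior myocardial infarction: no → false
  NOT pregnant: yes → false
  informed consent signed: no → false
  NOT allergy to study drug: no → true
  BMI < 27.6: 34.5 < 27.6 is false
  age ≥ 65 years: 65 ≥ 65 is true
  eGFR ≥ 29 mL/min: 115 ≥ 29 is true
  systolic BP = 195 mmHg: 86 == 195 is false
  NOT prior myocardial infarction: no → true
Combine:
[1.1.1] false OR false OR false = false
[1.1.2.1] true AND true = true
[1.1.2.2.1] false OR false = false
[1.1.2.2] NOT false = true
[1.1.2] true AND true = true
[1.1] false OR true = true
[1] NOT true = false
[2.1] false AND true = false
[2.2] false AND true = false
[2.3.2.1] false AND true = false
[2.3.2] NOT false = true
[2.3] true → true = true
[2] false AND false AND true = false
[root] exactly-one(false, false) = false
Overall: false → excluded

Excluded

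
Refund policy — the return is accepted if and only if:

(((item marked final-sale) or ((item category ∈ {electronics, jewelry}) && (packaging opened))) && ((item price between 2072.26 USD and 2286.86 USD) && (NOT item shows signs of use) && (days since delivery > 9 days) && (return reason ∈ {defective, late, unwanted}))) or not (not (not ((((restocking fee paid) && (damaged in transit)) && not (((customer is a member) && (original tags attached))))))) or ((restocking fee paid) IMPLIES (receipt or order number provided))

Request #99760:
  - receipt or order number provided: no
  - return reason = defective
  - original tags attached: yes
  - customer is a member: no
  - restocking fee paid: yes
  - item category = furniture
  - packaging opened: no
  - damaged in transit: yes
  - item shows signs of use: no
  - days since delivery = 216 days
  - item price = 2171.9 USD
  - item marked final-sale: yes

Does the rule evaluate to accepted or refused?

Accepted

Atomic conditions:
  item marked final-sale: yes → true
  item category ∈ {electronics, jewelry}: furniture is not in the set → false
  packaging opened: no → false
  item price between 2072.26 USD and 2286.86 USD: 2171.9 in [2072.26, 2286.86] is true
  NOT item shows signs of use: no → true
  days since delivery > 9 days: 216 > 9 is true
  return reason ∈ {defective, late, unwanted}: defective is in the set → true
  restocking fee paid: yes → true
  damaged in transit: yes → true
  customer is a member: no → false
  original tags attached: yes → true
  receipt or order number provided: no → false
Combine:
[1.1.2] false AND false = false
[1.1] true OR false = true
[1.2] true AND true AND true AND true = true
[1] true AND true = true
[2.1.1.1.1] true AND true = true
[2.1.1.1.2.1] false AND true = false
[2.1.1.1.2] NOT false = true
[2.1.1.1] true AND true = true
[2.1.1] NOT true = false
[2.1] NOT false = true
[2] NOT true = false
[3] true → false = false
[root] true OR false OR false = true
Overall: true → accepted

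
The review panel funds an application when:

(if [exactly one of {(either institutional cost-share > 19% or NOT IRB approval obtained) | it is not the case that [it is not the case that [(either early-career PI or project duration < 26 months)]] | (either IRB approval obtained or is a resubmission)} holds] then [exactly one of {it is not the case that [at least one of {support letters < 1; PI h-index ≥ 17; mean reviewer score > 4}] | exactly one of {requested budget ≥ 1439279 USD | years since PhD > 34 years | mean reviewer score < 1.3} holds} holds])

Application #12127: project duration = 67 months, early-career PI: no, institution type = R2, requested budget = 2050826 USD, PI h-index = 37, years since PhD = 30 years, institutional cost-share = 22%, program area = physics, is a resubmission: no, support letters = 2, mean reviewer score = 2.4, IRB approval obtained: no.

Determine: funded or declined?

Funded

Atomic conditions:
  institutional cost-share > 19%: 22 > 19 is true
  NOT IRB approval obtained: no → true
  early-career PI: no → false
  project duration < 26 months: 67 < 26 is false
  IRB approval obtained: no → false
  is a resubmission: no → false
  support letters < 1: 2 < 1 is false
  PI h-index ≥ 17: 37 ≥ 17 is true
  mean reviewer score > 4: 2.4 > 4 is false
  requested budget ≥ 1439279 USD: 2050826 ≥ 1439279 is true
  years since PhD > 34 years: 30 > 34 is false
  mean reviewer score < 1.3: 2.4 < 1.3 is false
Combine:
[1.1] true OR true = true
[1.2.1.1] false OR false = false
[1.2.1] NOT false = true
[1.2] NOT true = false
[1.3] false OR false = false
[1] exactly-one(true, false, false) = true
[2.1.1] false OR true OR false = true
[2.1] NOT true = false
[2.2] exactly-one(true, false, false) = true
[2] exactly-one(false, true) = true
[root] true → true = true
Overall: true → funded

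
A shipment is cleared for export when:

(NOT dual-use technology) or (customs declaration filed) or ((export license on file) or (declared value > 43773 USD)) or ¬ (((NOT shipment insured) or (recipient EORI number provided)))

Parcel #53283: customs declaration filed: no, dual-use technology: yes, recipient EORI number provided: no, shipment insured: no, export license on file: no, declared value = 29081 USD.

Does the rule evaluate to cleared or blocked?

Blocked

Atomic conditions:
  NOT dual-use technology: yes → false
  customs declaration filed: no → false
  export license on file: no → false
  declared value > 43773 USD: 29081 > 43773 is false
  NOT shipment insured: no → true
  recipient EORI number provided: no → false
Combine:
[3] false OR false = false
[4.1] true OR false = true
[4] NOT true = false
[root] false OR false OR false OR false = false
Overall: false → blocked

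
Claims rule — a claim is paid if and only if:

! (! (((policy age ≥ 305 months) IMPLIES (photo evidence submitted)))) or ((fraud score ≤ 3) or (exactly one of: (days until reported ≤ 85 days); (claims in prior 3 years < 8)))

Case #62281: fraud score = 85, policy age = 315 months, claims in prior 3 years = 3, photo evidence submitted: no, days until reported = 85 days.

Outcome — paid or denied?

Atomic conditions:
  policy age ≥ 305 months: 315 ≥ 305 is true
  photo evidence submitted: no → false
  fraud score ≤ 3: 85 ≤ 3 is false
  days until reported ≤ 85 days: 85 ≤ 85 is true
  claims in prior 3 years < 8: 3 < 8 is true
Combine:
[1.1.1] true → false = false
[1.1] NOT false = true
[1] NOT true = false
[2.2] exactly-one(true, true) = false
[2] false OR false = false
[root] false OR false = false
Overall: false → denied

Denied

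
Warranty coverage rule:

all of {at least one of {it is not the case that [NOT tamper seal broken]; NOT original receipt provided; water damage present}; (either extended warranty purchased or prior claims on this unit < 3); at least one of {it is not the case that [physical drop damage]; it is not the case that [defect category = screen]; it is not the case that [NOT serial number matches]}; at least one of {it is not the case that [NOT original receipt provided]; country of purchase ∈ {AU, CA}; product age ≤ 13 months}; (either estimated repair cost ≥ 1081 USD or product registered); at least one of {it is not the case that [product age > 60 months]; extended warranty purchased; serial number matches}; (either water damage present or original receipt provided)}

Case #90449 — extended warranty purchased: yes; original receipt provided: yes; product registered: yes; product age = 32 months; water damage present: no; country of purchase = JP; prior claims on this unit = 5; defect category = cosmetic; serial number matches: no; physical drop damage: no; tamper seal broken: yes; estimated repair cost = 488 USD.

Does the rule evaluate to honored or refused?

Atomic conditions:
  NOT tamper seal broken: yes → false
  NOT original receipt provided: yes → false
  water damage present: no → false
  extended warranty purchased: yes → true
  prior claims on this unit < 3: 5 < 3 is false
  physical drop damage: no → false
  defect category = screen: cosmetic == screen is false
  NOT serial number matches: no → true
  country of purchase ∈ {AU, CA}: JP is not in the set → false
  product age ≤ 13 months: 32 ≤ 13 is false
  estimated repair cost ≥ 1081 USD: 488 ≥ 1081 is false
  product registered: yes → true
  product age > 60 months: 32 > 60 is false
  serial number matches: no → false
  original receipt provided: yes → true
Combine:
[1.1] NOT false = true
[1] true OR false OR false = true
[2] true OR false = true
[3.1] NOT false = true
[3.2] NOT false = true
[3.3] NOT true = false
[3] true OR true OR false = true
[4.1] NOT false = true
[4] true OR false OR false = true
[5] false OR true = true
[6.1] NOT false = true
[6] true OR true OR false = true
[7] false OR true = true
[root] true AND true AND true AND true AND true AND true AND true = true
Overall: true → honored

Honored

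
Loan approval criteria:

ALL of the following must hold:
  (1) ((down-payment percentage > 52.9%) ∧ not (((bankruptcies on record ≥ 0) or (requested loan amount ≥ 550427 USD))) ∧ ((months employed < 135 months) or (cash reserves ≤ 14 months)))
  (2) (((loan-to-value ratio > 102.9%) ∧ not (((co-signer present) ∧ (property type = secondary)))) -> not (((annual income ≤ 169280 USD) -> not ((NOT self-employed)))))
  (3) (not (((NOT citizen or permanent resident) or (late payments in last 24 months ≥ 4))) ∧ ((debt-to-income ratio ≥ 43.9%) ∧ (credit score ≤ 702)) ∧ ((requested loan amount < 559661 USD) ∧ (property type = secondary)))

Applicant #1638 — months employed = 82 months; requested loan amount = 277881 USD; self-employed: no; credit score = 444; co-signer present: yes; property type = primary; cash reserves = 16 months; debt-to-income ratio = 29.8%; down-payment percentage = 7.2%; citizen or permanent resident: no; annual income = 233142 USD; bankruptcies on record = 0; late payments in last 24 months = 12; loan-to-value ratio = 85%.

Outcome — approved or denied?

Denied

Atomic conditions:
  down-payment percentage > 52.9%: 7.2 > 52.9 is false
  bankruptcies on record ≥ 0: 0 ≥ 0 is true
  requested loan amount ≥ 550427 USD: 277881 ≥ 550427 is false
  months employed < 135 months: 82 < 135 is true
  cash reserves ≤ 14 months: 16 ≤ 14 is false
  loan-to-value ratio > 102.9%: 85 > 102.9 is false
  co-signer present: yes → true
  property type = secondary: primary == secondary is false
  annual income ≤ 169280 USD: 233142 ≤ 169280 is false
  NOT self-employed: no → true
  NOT citizen or permanent resident: no → true
  late payments in last 24 months ≥ 4: 12 ≥ 4 is true
  debt-to-income ratio ≥ 43.9%: 29.8 ≥ 43.9 is false
  credit score ≤ 702: 444 ≤ 702 is true
  requested loan amount < 559661 USD: 277881 < 559661 is true
Combine:
[1.2.1] true OR false = true
[1.2] NOT true = false
[1.3] true OR false = true
[1] false AND false AND true = false
[2.1.2.1] true AND false = false
[2.1.2] NOT false = true
[2.1] false AND true = false
[2.2.1.2] NOT true = false
[2.2.1] false → false (antecedent false ⇒ implication holds) = true
[2.2] NOT true = false
[2] false → false (antecedent false ⇒ implication holds) = true
[3.1.1] true OR true = true
[3.1] NOT true = false
[3.2] false AND true = false
[3.3] true AND false = false
[3] false AND false AND false = false
[root] false AND true AND false = false
Overall: false → denied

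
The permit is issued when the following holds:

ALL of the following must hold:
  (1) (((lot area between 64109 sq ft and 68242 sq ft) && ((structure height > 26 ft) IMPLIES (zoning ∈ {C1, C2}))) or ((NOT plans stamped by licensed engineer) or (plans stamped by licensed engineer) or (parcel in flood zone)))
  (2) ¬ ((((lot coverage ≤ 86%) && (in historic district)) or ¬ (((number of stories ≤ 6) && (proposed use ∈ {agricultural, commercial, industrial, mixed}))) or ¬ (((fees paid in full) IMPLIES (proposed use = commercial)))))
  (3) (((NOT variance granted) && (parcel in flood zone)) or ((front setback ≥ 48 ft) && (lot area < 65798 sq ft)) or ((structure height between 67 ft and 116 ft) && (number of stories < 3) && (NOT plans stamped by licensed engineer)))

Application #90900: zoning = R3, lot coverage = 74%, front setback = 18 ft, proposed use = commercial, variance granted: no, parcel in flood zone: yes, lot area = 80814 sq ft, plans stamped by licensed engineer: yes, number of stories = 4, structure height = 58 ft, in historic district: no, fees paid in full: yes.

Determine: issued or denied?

Issued

Atomic conditions:
  lot area between 64109 sq ft and 68242 sq ft: 80814 in [64109, 68242] is false
  structure height > 26 ft: 58 > 26 is true
  zoning ∈ {C1, C2}: R3 is not in the set → false
  NOT plans stamped by licensed engineer: yes → false
  plans stamped by licensed engineer: yes → true
  parcel in flood zone: yes → true
  lot coverage ≤ 86%: 74 ≤ 86 is true
  in historic district: no → false
  number of stories ≤ 6: 4 ≤ 6 is true
  proposed use ∈ {agricultural, commercial, industrial, mixed}: commercial is in the set → true
  fees paid in full: yes → true
  proposed use = commercial: commercial == commercial is true
  NOT variance granted: no → true
  front setback ≥ 48 ft: 18 ≥ 48 is false
  lot area < 65798 sq ft: 80814 < 65798 is false
  structure height between 67 ft and 116 ft: 58 in [67, 116] is false
  number of stories < 3: 4 < 3 is false
Combine:
[1.1.2] true → false = false
[1.1] false AND false = false
[1.2] false OR true OR true = true
[1] false OR true = true
[2.1.1] true AND false = false
[2.1.2.1] true AND true = true
[2.1.2] NOT true = false
[2.1.3.1] true → true = true
[2.1.3] NOT true = false
[2.1] false OR false OR false = false
[2] NOT false = true
[3.1] true AND true = true
[3.2] false AND false = false
[3.3] false AND false AND false = false
[3] true OR false OR false = true
[root] true AND true AND true = true
Overall: true → issued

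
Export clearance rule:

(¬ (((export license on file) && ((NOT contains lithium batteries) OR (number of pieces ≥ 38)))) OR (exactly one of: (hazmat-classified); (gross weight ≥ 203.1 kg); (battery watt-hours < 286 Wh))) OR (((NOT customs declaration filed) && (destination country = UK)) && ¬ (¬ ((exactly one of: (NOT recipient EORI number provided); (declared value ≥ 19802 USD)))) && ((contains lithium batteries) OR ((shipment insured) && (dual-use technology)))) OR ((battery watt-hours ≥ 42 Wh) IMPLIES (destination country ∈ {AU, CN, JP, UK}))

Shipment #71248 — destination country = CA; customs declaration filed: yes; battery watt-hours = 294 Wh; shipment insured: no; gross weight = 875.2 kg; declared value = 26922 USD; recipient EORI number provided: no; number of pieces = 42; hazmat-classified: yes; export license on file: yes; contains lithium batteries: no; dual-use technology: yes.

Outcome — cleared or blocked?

Blocked

Atomic conditions:
  export license on file: yes → true
  NOT contains lithium batteries: no → true
  number of pieces ≥ 38: 42 ≥ 38 is true
  hazmat-classified: yes → true
  gross weight ≥ 203.1 kg: 875.2 ≥ 203.1 is true
  battery watt-hours < 286 Wh: 294 < 286 is false
  NOT customs declaration filed: yes → false
  destination country = UK: CA == UK is false
  NOT recipient EORI number provided: no → true
  declared value ≥ 19802 USD: 26922 ≥ 19802 is true
  contains lithium batteries: no → false
  shipment insured: no → false
  dual-use technology: yes → true
  battery watt-hours ≥ 42 Wh: 294 ≥ 42 is true
  destination country ∈ {AU, CN, JP, UK}: CA is not in the set → false
Combine:
[1.1.1.2] true OR true = true
[1.1.1] true AND true = true
[1.1] NOT true = false
[1.2] exactly-one(true, true, false) = false
[1] false OR false = false
[2.1] false AND false = false
[2.2.1.1] exactly-one(true, true) = false
[2.2.1] NOT false = true
[2.2] NOT true = false
[2.3.2] false AND true = false
[2.3] false OR false = false
[2] false AND false AND false = false
[3] true → false = false
[root] false OR false OR false = false
Overall: false → blocked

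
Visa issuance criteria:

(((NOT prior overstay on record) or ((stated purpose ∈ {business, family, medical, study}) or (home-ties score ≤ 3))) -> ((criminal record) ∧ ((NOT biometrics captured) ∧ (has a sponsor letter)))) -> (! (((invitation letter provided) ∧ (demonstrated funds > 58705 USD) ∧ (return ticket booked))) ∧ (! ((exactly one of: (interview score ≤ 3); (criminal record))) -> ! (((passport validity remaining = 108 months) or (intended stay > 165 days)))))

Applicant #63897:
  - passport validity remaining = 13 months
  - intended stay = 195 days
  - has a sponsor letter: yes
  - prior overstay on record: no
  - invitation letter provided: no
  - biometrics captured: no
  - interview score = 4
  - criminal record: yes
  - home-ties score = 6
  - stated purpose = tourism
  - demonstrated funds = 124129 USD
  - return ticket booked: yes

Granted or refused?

Granted

Atomic conditions:
  NOT prior overstay on record: no → true
  stated purpose ∈ {business, family, medical, study}: tourism is not in the set → false
  home-ties score ≤ 3: 6 ≤ 3 is false
  criminal record: yes → true
  NOT biometrics captured: no → true
  has a sponsor letter: yes → true
  invitation letter provided: no → false
  demonstrated funds > 58705 USD: 124129 > 58705 is true
  return ticket booked: yes → true
  interview score ≤ 3: 4 ≤ 3 is false
  passport validity remaining = 108 months: 13 == 108 is false
  intended stay > 165 days: 195 > 165 is true
Combine:
[1.1.2] false OR false = false
[1.1] true OR false = true
[1.2.2] true AND true = true
[1.2] true AND true = true
[1] true → true = true
[2.1.1] false AND true AND true = false
[2.1] NOT false = true
[2.2.1.1] exactly-one(false, true) = true
[2.2.1] NOT true = false
[2.2.2.1] false OR true = true
[2.2.2] NOT true = false
[2.2] false → false (antecedent false ⇒ implication holds) = true
[2] true AND true = true
[root] true → true = true
Overall: true → granted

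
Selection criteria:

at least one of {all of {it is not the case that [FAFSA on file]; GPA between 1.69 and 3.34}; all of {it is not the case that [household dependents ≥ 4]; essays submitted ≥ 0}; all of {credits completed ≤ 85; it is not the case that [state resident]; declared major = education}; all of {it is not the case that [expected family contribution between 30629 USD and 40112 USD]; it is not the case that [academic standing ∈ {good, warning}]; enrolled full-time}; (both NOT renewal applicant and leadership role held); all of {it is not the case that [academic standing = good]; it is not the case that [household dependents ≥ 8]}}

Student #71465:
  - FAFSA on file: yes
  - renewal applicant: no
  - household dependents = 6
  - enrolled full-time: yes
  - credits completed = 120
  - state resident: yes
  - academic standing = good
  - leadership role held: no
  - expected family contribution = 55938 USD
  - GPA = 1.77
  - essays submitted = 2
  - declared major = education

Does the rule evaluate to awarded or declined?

Atomic conditions:
  FAFSA on file: yes → true
  GPA between 1.69 and 3.34: 1.77 in [1.69, 3.34] is true
  household dependents ≥ 4: 6 ≥ 4 is true
  essays submitted ≥ 0: 2 ≥ 0 is true
  credits completed ≤ 85: 120 ≤ 85 is false
  state resident: yes → true
  declared major = education: education == education is true
  expected family contribution between 30629 USD and 40112 USD: 55938 in [30629, 40112] is false
  academic standing ∈ {good, warning}: good is in the set → true
  enrolled full-time: yes → true
  NOT renewal applicant: no → true
  leadership role held: no → false
  academic standing = good: good == good is true
  household dependents ≥ 8: 6 ≥ 8 is false
Combine:
[1.1] NOT true = false
[1] false AND true = false
[2.1] NOT true = false
[2] false AND true = false
[3.2] NOT true = false
[3] false AND false AND true = false
[4.1] NOT false = true
[4.2] NOT true = false
[4] true AND false AND true = false
[5] true AND false = false
[6.1] NOT true = false
[6.2] NOT false = true
[6] false AND true = false
[root] false OR false OR false OR false OR false OR false = false
Overall: false → declined

Declined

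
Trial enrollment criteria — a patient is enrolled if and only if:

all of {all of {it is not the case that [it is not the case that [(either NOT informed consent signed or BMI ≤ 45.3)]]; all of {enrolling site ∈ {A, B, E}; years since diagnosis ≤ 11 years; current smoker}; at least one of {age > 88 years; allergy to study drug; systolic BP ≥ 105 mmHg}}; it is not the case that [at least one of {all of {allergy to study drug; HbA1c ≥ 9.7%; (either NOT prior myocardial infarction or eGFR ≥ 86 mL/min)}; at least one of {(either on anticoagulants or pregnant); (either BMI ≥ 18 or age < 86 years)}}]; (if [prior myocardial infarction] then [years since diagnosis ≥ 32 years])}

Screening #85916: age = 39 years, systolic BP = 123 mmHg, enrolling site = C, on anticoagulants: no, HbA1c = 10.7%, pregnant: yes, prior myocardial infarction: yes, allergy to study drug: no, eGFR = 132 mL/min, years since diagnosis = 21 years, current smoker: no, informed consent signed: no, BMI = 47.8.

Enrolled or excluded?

Atomic conditions:
  NOT informed consent signed: no → true
  BMI ≤ 45.3: 47.8 ≤ 45.3 is false
  enrolling site ∈ {A, B, E}: C is not in the set → false
  years since diagnosis ≤ 11 years: 21 ≤ 11 is false
  current smoker: no → false
  age > 88 years: 39 > 88 is false
  allergy to study drug: no → false
  systolic BP ≥ 105 mmHg: 123 ≥ 105 is true
  HbA1c ≥ 9.7%: 10.7 ≥ 9.7 is true
  NOT prior myocardial infarction: yes → false
  eGFR ≥ 86 mL/min: 132 ≥ 86 is true
  on anticoagulants: no → false
  pregnant: yes → true
  BMI ≥ 18: 47.8 ≥ 18 is true
  age < 86 years: 39 < 86 is true
  prior myocardial infarction: yes → true
  years since diagnosis ≥ 32 years: 21 ≥ 32 is false
Combine:
[1.1.1.1] true OR false = true
[1.1.1] NOT true = false
[1.1] NOT false = true
[1.2] false AND false AND false = false
[1.3] false OR false OR true = true
[1] true AND false AND true = false
[2.1.1.3] false OR true = true
[2.1.1] false AND true AND true = false
[2.1.2.1] false OR true = true
[2.1.2.2] true OR true = true
[2.1.2] true OR true = true
[2.1] false OR true = true
[2] NOT true = false
[3] true → false = false
[root] false AND false AND false = false
Overall: false → excluded

Excluded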